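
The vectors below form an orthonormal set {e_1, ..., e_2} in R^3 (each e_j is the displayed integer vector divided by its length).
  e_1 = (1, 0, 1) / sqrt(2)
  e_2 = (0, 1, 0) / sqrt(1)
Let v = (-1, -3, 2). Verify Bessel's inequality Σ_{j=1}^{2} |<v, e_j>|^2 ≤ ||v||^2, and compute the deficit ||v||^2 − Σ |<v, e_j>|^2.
Σ |<v, e_j>|^2 = 19/2; ||v||^2 = 14; deficit = 9/2

Write each e_j = u_j / sqrt(<u_j, u_j>) where u_j is the displayed integer vector. Then <v, e_j> = <v, u_j> / sqrt(<u_j, u_j>), so |<v, e_j>|^2 = <v, u_j>^2 / <u_j, u_j>.
Coefficients: <v, e_1> = 1/sqrt(2), <v, e_2> = -3/sqrt(1).
Square and sum: Σ |<v, e_j>|^2 = 19/2.
Compute ||v||^2 = v·v = 14.
Deficit = 14 − 19/2 = 9/2 ≥ 0, confirming Bessel's inequality. (The deficit equals ||v − Σ <v,e_j> e_j||^2, the squared distance from v to span{e_j}.)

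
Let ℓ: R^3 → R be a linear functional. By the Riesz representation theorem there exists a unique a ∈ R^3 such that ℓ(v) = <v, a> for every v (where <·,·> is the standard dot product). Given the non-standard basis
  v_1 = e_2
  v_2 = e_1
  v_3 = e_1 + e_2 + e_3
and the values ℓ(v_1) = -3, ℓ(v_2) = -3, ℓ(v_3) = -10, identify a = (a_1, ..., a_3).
a = (-3, -3, -4)

Write a = (a_1, ..., a_3) in the standard basis. For each basis vector v_i, ℓ(v_i) = <v_i, a> is a linear equation in the a_j's. Collect the n equations into a matrix system V a = ℓ, where row i of V is v_i (expressed in the standard basis). Since V is invertible (lower-triangular with 1s on the diagonal, up to permutation), solve by back-substitution:
  V =
[[0, 1, 0],
 [1, 0, 0],
 [1, 1, 1]]
  V a = (-3, -3, -10)
Solving gives a = (-3, -3, -4).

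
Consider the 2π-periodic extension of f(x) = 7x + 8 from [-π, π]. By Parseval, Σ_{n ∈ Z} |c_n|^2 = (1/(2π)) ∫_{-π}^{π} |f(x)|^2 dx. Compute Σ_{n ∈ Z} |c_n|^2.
Σ |c_n|^2 = 49π^2/3 + 64

Expand and integrate term by term over [-π, π]:
  ∫ (7x)^2 dx = 49·(2π^3/3); ∫ 2·7·(8)·x dx = 0 (odd integrand); ∫ 8^2 dx = 64·2π.
So (1/(2π)) ∫_{-π}^{π} (7x + 8)^2 dx = 49π^2/3 + 64 = 49π^2/3 + 64.
Parseval ⇒ Σ |c_n|^2 = 49π^2/3 + 64.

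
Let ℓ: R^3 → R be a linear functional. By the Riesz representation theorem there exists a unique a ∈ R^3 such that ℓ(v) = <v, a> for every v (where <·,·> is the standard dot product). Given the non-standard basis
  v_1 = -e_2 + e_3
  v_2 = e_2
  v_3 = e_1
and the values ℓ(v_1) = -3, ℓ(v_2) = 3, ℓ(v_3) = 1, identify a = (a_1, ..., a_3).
a = (1, 3, 0)

Write a = (a_1, ..., a_3) in the standard basis. For each basis vector v_i, ℓ(v_i) = <v_i, a> is a linear equation in the a_j's. Collect the n equations into a matrix system V a = ℓ, where row i of V is v_i (expressed in the standard basis). Since V is invertible (lower-triangular with 1s on the diagonal, up to permutation), solve by back-substitution:
  V =
[[0, -1, 1],
 [0, 1, 0],
 [1, 0, 0]]
  V a = (-3, 3, 1)
Solving gives a = (1, 3, 0).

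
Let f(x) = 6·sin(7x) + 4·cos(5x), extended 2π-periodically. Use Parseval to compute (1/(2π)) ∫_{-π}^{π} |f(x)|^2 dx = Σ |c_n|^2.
Σ |c_n|^2 = 26

Expand |f|^2 and use orthogonality of {sin(nx), cos(mx)} on [-π, π]:
  ∫_{-π}^{π} sin(nx)^2 dx = π, ∫ cos(mx)^2 dx = π, and cross terms integrate to 0.
So ∫_{-π}^{π} f(x)^2 dx = 6^2 · π + 4^2 · π = (36 + 16)π.
Divide by 2π: (36 + 16)/2 = 26.
By Parseval, this equals Σ |c_n|^2.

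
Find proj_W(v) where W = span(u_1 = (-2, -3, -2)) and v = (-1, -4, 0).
proj_W(v) = (-28/17, -42/17, -28/17)

Set up U = [u_1 | ... | u_1] ∈ R^(3×1). The projector onto W = col(U) is P = U (U^T U)^(-1) U^T.
Compute U^T U =
  [17],
and U^T v = (14).
Solve U^T U · c = U^T v for the coefficients: c = (14/17). The projection is proj_W(v) = U c.
Check: (v - proj_W(v)) · u_1 = 0  (should be 0).
Result: proj_W(v) = (-28/17, -42/17, -28/17).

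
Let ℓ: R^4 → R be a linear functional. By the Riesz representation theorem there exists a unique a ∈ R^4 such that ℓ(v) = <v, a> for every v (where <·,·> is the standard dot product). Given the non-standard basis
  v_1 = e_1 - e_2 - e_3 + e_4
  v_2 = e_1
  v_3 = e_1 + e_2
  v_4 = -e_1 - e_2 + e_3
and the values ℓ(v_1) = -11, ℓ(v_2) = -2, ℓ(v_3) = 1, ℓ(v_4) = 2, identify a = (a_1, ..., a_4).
a = (-2, 3, 3, -3)

Write a = (a_1, ..., a_4) in the standard basis. For each basis vector v_i, ℓ(v_i) = <v_i, a> is a linear equation in the a_j's. Collect the n equations into a matrix system V a = ℓ, where row i of V is v_i (expressed in the standard basis). Since V is invertible (lower-triangular with 1s on the diagonal, up to permutation), solve by back-substitution:
  V =
[[1, -1, -1, 1],
 [1, 0, 0, 0],
 [1, 1, 0, 0],
 [-1, -1, 1, 0]]
  V a = (-11, -2, 1, 2)
Solving gives a = (-2, 3, 3, -3).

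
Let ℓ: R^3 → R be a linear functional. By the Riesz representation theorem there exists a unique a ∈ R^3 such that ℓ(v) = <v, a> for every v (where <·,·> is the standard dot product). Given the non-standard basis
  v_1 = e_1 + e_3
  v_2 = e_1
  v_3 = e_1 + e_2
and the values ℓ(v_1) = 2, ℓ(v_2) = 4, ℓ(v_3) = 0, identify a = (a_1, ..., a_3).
a = (4, -4, -2)

Write a = (a_1, ..., a_3) in the standard basis. For each basis vector v_i, ℓ(v_i) = <v_i, a> is a linear equation in the a_j's. Collect the n equations into a matrix system V a = ℓ, where row i of V is v_i (expressed in the standard basis). Since V is invertible (lower-triangular with 1s on the diagonal, up to permutation), solve by back-substitution:
  V =
[[1, 0, 1],
 [1, 0, 0],
 [1, 1, 0]]
  V a = (2, 4, 0)
Solving gives a = (4, -4, -2).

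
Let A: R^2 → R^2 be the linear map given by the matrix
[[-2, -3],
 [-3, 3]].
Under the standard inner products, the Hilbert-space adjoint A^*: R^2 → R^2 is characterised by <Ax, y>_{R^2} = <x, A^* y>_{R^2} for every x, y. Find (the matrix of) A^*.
A^* = A^T =
[[-2, -3],
 [-3, 3]]

For real matrices with standard dot products, the defining identity <Ax, y> = <x, A^* y> gives (Ax)^T y = x^T (A^*) y, i.e. x^T A^T y = x^T (A^*) y. Since this holds for all x, y, we must have A^* = A^T. Therefore
A^* =
[[-2, -3],
 [-3, 3]].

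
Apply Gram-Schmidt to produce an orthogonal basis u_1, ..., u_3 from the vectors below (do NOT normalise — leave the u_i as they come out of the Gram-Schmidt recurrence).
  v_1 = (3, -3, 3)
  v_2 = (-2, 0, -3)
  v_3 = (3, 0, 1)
Orthogonal basis:
  u_1 = (3, -3, 3)
  u_2 = (-1/3, -5/3, -4/3)
  u_3 = (3/2, 1/2, -1)

Apply the Gram-Schmidt recurrence
  u_1 = v_1
  u_i = v_i − Σ_{j<i} ((v_i · u_j) / (u_j · u_j)) · u_j.

Step by step this gives:
  u_1 = (3, -3, 3)
  u_2 = (-1/3, -5/3, -4/3)
  u_3 = (3/2, 1/2, -1)

Orthogonality check:
  u_2 · u_1 = 0 (should be 0)
  u_3 · u_1 = 0 (should be 0)
  u_3 · u_2 = 0 (should be 0)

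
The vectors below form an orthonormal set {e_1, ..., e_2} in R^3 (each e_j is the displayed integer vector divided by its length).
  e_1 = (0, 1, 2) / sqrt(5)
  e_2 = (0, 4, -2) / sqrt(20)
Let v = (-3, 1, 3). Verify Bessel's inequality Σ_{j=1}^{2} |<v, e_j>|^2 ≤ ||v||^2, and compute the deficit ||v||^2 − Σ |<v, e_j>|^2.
Σ |<v, e_j>|^2 = 10; ||v||^2 = 19; deficit = 9

Write each e_j = u_j / sqrt(<u_j, u_j>) where u_j is the displayed integer vector. Then <v, e_j> = <v, u_j> / sqrt(<u_j, u_j>), so |<v, e_j>|^2 = <v, u_j>^2 / <u_j, u_j>.
Coefficients: <v, e_1> = 7/sqrt(5), <v, e_2> = -2/sqrt(20).
Square and sum: Σ |<v, e_j>|^2 = 10.
Compute ||v||^2 = v·v = 19.
Deficit = 19 − 10 = 9 ≥ 0, confirming Bessel's inequality. (The deficit equals ||v − Σ <v,e_j> e_j||^2, the squared distance from v to span{e_j}.)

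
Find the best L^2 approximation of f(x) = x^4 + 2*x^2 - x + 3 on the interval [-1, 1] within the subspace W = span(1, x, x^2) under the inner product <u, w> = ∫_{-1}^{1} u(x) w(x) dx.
g(x) = 20*x^2/7 - x + 102/35

The best approximation g ∈ W is the orthogonal projection of f onto W. Writing g = a_0 + a_1 x + a_2 x^2, the coefficients solve the normal equations G · a = b where
  G_{ij} = <φ_i, φ_j> and b_i = <f, φ_i>, with φ_0 = 1, φ_1 = x, φ_2 = x^2.
G =
  [2, 0, 2/3]
  [0, 2/3, 0]
  [2/3, 0, 2/5],
b = (116/15, -2/3, 108/35).
Solving gives a_0 = 102/35, a_1 = -1, a_2 = 20/7, so
  g(x) = 20*x^2/7 - x + 102/35.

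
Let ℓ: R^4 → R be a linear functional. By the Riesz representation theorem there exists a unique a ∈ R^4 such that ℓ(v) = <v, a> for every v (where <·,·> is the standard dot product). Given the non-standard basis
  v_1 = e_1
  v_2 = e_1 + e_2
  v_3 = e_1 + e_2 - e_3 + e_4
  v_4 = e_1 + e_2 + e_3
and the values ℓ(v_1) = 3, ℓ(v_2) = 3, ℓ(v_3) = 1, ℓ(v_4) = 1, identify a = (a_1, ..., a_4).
a = (3, 0, -2, -4)

Write a = (a_1, ..., a_4) in the standard basis. For each basis vector v_i, ℓ(v_i) = <v_i, a> is a linear equation in the a_j's. Collect the n equations into a matrix system V a = ℓ, where row i of V is v_i (expressed in the standard basis). Since V is invertible (lower-triangular with 1s on the diagonal, up to permutation), solve by back-substitution:
  V =
[[1, 0, 0, 0],
 [1, 1, 0, 0],
 [1, 1, -1, 1],
 [1, 1, 1, 0]]
  V a = (3, 3, 1, 1)
Solving gives a = (3, 0, -2, -4).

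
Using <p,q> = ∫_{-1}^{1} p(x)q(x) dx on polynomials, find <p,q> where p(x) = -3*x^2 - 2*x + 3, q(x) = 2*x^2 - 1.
<p,q> = -12/5

Expand the product: p(x)·q(x) = -6*x^4 - 4*x^3 + 9*x^2 + 2*x - 3.
∫_{-1}^{1} of each monomial x^k gives [2/(k+1) if k even, 0 if k odd]. Integrating term-by-term (or equivalently evaluating the antiderivative F(x) = -6*x^5/5 - x^4 + 3*x^3 + x^2 - 3*x at the endpoints):
  F(1) − F(−1) = -6/5 − (6/5) = -12/5.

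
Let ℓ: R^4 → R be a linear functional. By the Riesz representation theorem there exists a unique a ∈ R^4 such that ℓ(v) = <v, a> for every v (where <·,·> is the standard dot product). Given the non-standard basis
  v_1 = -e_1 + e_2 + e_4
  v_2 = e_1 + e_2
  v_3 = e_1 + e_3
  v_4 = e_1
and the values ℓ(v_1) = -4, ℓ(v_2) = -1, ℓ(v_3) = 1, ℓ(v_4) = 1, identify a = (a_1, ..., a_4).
a = (1, -2, 0, -1)

Write a = (a_1, ..., a_4) in the standard basis. For each basis vector v_i, ℓ(v_i) = <v_i, a> is a linear equation in the a_j's. Collect the n equations into a matrix system V a = ℓ, where row i of V is v_i (expressed in the standard basis). Since V is invertible (lower-triangular with 1s on the diagonal, up to permutation), solve by back-substitution:
  V =
[[-1, 1, 0, 1],
 [1, 1, 0, 0],
 [1, 0, 1, 0],
 [1, 0, 0, 0]]
  V a = (-4, -1, 1, 1)
Solving gives a = (1, -2, 0, -1).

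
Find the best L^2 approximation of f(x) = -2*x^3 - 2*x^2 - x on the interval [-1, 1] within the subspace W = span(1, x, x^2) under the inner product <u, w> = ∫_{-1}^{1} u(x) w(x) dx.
g(x) = -2*x^2 - 11*x/5

The best approximation g ∈ W is the orthogonal projection of f onto W. Writing g = a_0 + a_1 x + a_2 x^2, the coefficients solve the normal equations G · a = b where
  G_{ij} = <φ_i, φ_j> and b_i = <f, φ_i>, with φ_0 = 1, φ_1 = x, φ_2 = x^2.
G =
  [2, 0, 2/3]
  [0, 2/3, 0]
  [2/3, 0, 2/5],
b = (-4/3, -22/15, -4/5).
Solving gives a_0 = 0, a_1 = -11/5, a_2 = -2, so
  g(x) = -2*x^2 - 11*x/5.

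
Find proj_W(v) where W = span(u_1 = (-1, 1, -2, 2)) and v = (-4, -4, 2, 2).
proj_W(v) = (0, 0, 0, 0)

Set up U = [u_1 | ... | u_1] ∈ R^(4×1). The projector onto W = col(U) is P = U (U^T U)^(-1) U^T.
Compute U^T U =
  [10],
and U^T v = (0).
Solve U^T U · c = U^T v for the coefficients: c = (0). The projection is proj_W(v) = U c.
Check: (v - proj_W(v)) · u_1 = 0  (should be 0).
Result: proj_W(v) = (0, 0, 0, 0).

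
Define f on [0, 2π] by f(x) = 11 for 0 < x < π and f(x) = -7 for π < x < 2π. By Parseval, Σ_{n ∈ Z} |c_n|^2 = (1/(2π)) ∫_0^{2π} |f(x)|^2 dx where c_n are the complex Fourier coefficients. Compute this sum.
Σ |c_n|^2 = 85

Parseval equates the L^2 energy of f (normalised by 1/(2π)) with the ℓ^2 sum of its Fourier coefficients: (1/(2π)) ∫_0^{2π} |f|^2 = Σ |c_n|^2.
Compute the left side: (1/(2π)) [∫_0^π 11^2 dx + ∫_π^{2π} (-7)^2 dx] = (1/(2π)) · (121π + 49π) = (121 + 49)/2 = 85.
So Σ_{n ∈ Z} |c_n|^2 = 85.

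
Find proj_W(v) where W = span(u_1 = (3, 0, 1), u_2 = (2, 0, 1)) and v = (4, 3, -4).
proj_W(v) = (4, 0, -4)

Set up U = [u_1 | ... | u_2] ∈ R^(3×2). The projector onto W = col(U) is P = U (U^T U)^(-1) U^T.
Compute U^T U =
  [10, 7]
  [7, 5],
and U^T v = (8, 4).
Solve U^T U · c = U^T v for the coefficients: c = (12, -16). The projection is proj_W(v) = U c.
Check: (v - proj_W(v)) · u_1 = 0  (should be 0).
Check: (v - proj_W(v)) · u_2 = 0  (should be 0).
Result: proj_W(v) = (4, 0, -4).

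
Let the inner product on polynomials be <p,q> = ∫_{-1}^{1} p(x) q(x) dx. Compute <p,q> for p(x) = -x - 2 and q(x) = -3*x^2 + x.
<p,q> = 10/3

Expand the product: p(x)·q(x) = 3*x^3 + 5*x^2 - 2*x.
∫_{-1}^{1} of each monomial x^k gives [2/(k+1) if k even, 0 if k odd]. Integrating term-by-term (or equivalently evaluating the antiderivative F(x) = 3*x^4/4 + 5*x^3/3 - x^2 at the endpoints):
  F(1) − F(−1) = 17/12 − (-23/12) = 10/3.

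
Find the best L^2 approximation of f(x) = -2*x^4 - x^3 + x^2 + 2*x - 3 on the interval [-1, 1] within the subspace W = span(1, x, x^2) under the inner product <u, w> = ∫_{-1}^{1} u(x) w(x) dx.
g(x) = -5*x^2/7 + 7*x/5 - 99/35

The best approximation g ∈ W is the orthogonal projection of f onto W. Writing g = a_0 + a_1 x + a_2 x^2, the coefficients solve the normal equations G · a = b where
  G_{ij} = <φ_i, φ_j> and b_i = <f, φ_i>, with φ_0 = 1, φ_1 = x, φ_2 = x^2.
G =
  [2, 0, 2/3]
  [0, 2/3, 0]
  [2/3, 0, 2/5],
b = (-92/15, 14/15, -76/35).
Solving gives a_0 = -99/35, a_1 = 7/5, a_2 = -5/7, so
  g(x) = -5*x^2/7 + 7*x/5 - 99/35.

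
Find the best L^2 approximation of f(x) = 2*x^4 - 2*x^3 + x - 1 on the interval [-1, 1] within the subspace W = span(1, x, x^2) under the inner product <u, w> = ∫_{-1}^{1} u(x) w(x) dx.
g(x) = 12*x^2/7 - x/5 - 41/35

The best approximation g ∈ W is the orthogonal projection of f onto W. Writing g = a_0 + a_1 x + a_2 x^2, the coefficients solve the normal equations G · a = b where
  G_{ij} = <φ_i, φ_j> and b_i = <f, φ_i>, with φ_0 = 1, φ_1 = x, φ_2 = x^2.
G =
  [2, 0, 2/3]
  [0, 2/3, 0]
  [2/3, 0, 2/5],
b = (-6/5, -2/15, -2/21).
Solving gives a_0 = -41/35, a_1 = -1/5, a_2 = 12/7, so
  g(x) = 12*x^2/7 - x/5 - 41/35.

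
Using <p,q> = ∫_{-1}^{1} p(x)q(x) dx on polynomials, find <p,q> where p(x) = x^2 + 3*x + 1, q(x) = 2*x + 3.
<p,q> = 12

Expand the product: p(x)·q(x) = 2*x^3 + 9*x^2 + 11*x + 3.
∫_{-1}^{1} of each monomial x^k gives [2/(k+1) if k even, 0 if k odd]. Integrating term-by-term (or equivalently evaluating the antiderivative F(x) = x^4/2 + 3*x^3 + 11*x^2/2 + 3*x at the endpoints):
  F(1) − F(−1) = 12 − (0) = 12.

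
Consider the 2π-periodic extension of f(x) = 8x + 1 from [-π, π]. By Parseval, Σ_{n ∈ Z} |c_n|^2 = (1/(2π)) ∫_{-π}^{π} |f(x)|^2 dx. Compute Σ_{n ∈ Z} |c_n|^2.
Σ |c_n|^2 = 64π^2/3 + 1

Expand and integrate term by term over [-π, π]:
  ∫ (8x)^2 dx = 64·(2π^3/3); ∫ 2·8·(1)·x dx = 0 (odd integrand); ∫ 1^2 dx = 1·2π.
So (1/(2π)) ∫_{-π}^{π} (8x + 1)^2 dx = 64π^2/3 + 1 = 64π^2/3 + 1.
Parseval ⇒ Σ |c_n|^2 = 64π^2/3 + 1.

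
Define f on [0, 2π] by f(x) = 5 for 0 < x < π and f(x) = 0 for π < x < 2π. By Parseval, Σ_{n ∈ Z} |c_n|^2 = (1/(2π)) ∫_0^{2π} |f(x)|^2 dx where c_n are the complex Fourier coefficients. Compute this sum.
Σ |c_n|^2 = 25/2

Parseval equates the L^2 energy of f (normalised by 1/(2π)) with the ℓ^2 sum of its Fourier coefficients: (1/(2π)) ∫_0^{2π} |f|^2 = Σ |c_n|^2.
Compute the left side: (1/(2π)) [∫_0^π 5^2 dx + ∫_π^{2π} 0^2 dx] = (1/(2π)) · (25π + 0π) = (25 + 0)/2 = 25/2.
So Σ_{n ∈ Z} |c_n|^2 = 25/2.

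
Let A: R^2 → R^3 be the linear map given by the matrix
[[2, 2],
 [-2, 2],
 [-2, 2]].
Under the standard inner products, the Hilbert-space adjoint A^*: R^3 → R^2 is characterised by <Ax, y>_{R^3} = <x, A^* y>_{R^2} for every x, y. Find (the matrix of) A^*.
A^* = A^T =
[[2, -2, -2],
 [2, 2, 2]]

For real matrices with standard dot products, the defining identity <Ax, y> = <x, A^* y> gives (Ax)^T y = x^T (A^*) y, i.e. x^T A^T y = x^T (A^*) y. Since this holds for all x, y, we must have A^* = A^T. Therefore
A^* =
[[2, -2, -2],
 [2, 2, 2]].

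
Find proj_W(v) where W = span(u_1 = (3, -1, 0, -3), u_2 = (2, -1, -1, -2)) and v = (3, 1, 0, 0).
proj_W(v) = (9/7, -2/7, 3/7, -9/7)

Set up U = [u_1 | ... | u_2] ∈ R^(4×2). The projector onto W = col(U) is P = U (U^T U)^(-1) U^T.
Compute U^T U =
  [19, 13]
  [13, 10],
and U^T v = (8, 5).
Solve U^T U · c = U^T v for the coefficients: c = (5/7, -3/7). The projection is proj_W(v) = U c.
Check: (v - proj_W(v)) · u_1 = 0  (should be 0).
Check: (v - proj_W(v)) · u_2 = 0  (should be 0).
Result: proj_W(v) = (9/7, -2/7, 3/7, -9/7).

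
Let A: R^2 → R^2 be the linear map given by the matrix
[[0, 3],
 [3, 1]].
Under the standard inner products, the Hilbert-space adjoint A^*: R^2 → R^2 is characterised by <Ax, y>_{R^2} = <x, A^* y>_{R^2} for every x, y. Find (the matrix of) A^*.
A^* = A^T =
[[0, 3],
 [3, 1]]

For real matrices with standard dot products, the defining identity <Ax, y> = <x, A^* y> gives (Ax)^T y = x^T (A^*) y, i.e. x^T A^T y = x^T (A^*) y. Since this holds for all x, y, we must have A^* = A^T. Therefore
A^* =
[[0, 3],
 [3, 1]].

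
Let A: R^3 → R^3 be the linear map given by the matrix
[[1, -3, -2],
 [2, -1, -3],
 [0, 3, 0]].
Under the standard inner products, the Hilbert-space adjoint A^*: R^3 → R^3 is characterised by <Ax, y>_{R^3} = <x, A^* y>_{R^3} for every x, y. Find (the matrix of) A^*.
A^* = A^T =
[[1, 2, 0],
 [-3, -1, 3],
 [-2, -3, 0]]

For real matrices with standard dot products, the defining identity <Ax, y> = <x, A^* y> gives (Ax)^T y = x^T (A^*) y, i.e. x^T A^T y = x^T (A^*) y. Since this holds for all x, y, we must have A^* = A^T. Therefore
A^* =
[[1, 2, 0],
 [-3, -1, 3],
 [-2, -3, 0]].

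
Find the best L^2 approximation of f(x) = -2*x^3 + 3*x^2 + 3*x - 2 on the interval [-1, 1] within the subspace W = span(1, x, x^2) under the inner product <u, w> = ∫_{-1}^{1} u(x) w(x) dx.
g(x) = 3*x^2 + 9*x/5 - 2

The best approximation g ∈ W is the orthogonal projection of f onto W. Writing g = a_0 + a_1 x + a_2 x^2, the coefficients solve the normal equations G · a = b where
  G_{ij} = <φ_i, φ_j> and b_i = <f, φ_i>, with φ_0 = 1, φ_1 = x, φ_2 = x^2.
G =
  [2, 0, 2/3]
  [0, 2/3, 0]
  [2/3, 0, 2/5],
b = (-2, 6/5, -2/15).
Solving gives a_0 = -2, a_1 = 9/5, a_2 = 3, so
  g(x) = 3*x^2 + 9*x/5 - 2.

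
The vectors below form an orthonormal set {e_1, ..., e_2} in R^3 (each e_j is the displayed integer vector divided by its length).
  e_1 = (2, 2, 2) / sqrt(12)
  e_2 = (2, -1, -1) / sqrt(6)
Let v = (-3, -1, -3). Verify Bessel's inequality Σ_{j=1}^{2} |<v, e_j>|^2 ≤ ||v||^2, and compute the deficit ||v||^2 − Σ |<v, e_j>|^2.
Σ |<v, e_j>|^2 = 17; ||v||^2 = 19; deficit = 2

Write each e_j = u_j / sqrt(<u_j, u_j>) where u_j is the displayed integer vector. Then <v, e_j> = <v, u_j> / sqrt(<u_j, u_j>), so |<v, e_j>|^2 = <v, u_j>^2 / <u_j, u_j>.
Coefficients: <v, e_1> = -14/sqrt(12), <v, e_2> = -2/sqrt(6).
Square and sum: Σ |<v, e_j>|^2 = 17.
Compute ||v||^2 = v·v = 19.
Deficit = 19 − 17 = 2 ≥ 0, confirming Bessel's inequality. (The deficit equals ||v − Σ <v,e_j> e_j||^2, the squared distance from v to span{e_j}.)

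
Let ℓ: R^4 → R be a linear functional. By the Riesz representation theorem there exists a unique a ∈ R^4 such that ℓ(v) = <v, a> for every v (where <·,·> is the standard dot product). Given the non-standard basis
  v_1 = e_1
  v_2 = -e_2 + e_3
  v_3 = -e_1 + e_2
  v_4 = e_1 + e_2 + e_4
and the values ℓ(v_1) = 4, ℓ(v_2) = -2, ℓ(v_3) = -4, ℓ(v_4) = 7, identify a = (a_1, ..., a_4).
a = (4, 0, -2, 3)

Write a = (a_1, ..., a_4) in the standard basis. For each basis vector v_i, ℓ(v_i) = <v_i, a> is a linear equation in the a_j's. Collect the n equations into a matrix system V a = ℓ, where row i of V is v_i (expressed in the standard basis). Since V is invertible (lower-triangular with 1s on the diagonal, up to permutation), solve by back-substitution:
  V =
[[1, 0, 0, 0],
 [0, -1, 1, 0],
 [-1, 1, 0, 0],
 [1, 1, 0, 1]]
  V a = (4, -2, -4, 7)
Solving gives a = (4, 0, -2, 3).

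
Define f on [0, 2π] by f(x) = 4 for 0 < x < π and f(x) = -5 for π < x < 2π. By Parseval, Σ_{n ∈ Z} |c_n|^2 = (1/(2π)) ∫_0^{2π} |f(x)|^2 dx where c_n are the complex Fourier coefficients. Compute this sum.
Σ |c_n|^2 = 41/2

Parseval equates the L^2 energy of f (normalised by 1/(2π)) with the ℓ^2 sum of its Fourier coefficients: (1/(2π)) ∫_0^{2π} |f|^2 = Σ |c_n|^2.
Compute the left side: (1/(2π)) [∫_0^π 4^2 dx + ∫_π^{2π} (-5)^2 dx] = (1/(2π)) · (16π + 25π) = (16 + 25)/2 = 41/2.
So Σ_{n ∈ Z} |c_n|^2 = 41/2.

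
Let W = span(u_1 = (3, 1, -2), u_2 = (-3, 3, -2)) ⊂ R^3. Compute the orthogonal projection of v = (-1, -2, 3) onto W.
proj_W(v) = (-21/19, -44/19, 51/19)

Set up U = [u_1 | ... | u_2] ∈ R^(3×2). The projector onto W = col(U) is P = U (U^T U)^(-1) U^T.
Compute U^T U =
  [14, -2]
  [-2, 22],
and U^T v = (-11, -9).
Solve U^T U · c = U^T v for the coefficients: c = (-65/76, -37/76). The projection is proj_W(v) = U c.
Check: (v - proj_W(v)) · u_1 = 0  (should be 0).
Check: (v - proj_W(v)) · u_2 = 0  (should be 0).
Result: proj_W(v) = (-21/19, -44/19, 51/19).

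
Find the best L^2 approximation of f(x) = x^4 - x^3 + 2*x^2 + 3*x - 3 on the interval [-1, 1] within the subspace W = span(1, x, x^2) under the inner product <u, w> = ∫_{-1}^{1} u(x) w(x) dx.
g(x) = 20*x^2/7 + 12*x/5 - 108/35

The best approximation g ∈ W is the orthogonal projection of f onto W. Writing g = a_0 + a_1 x + a_2 x^2, the coefficients solve the normal equations G · a = b where
  G_{ij} = <φ_i, φ_j> and b_i = <f, φ_i>, with φ_0 = 1, φ_1 = x, φ_2 = x^2.
G =
  [2, 0, 2/3]
  [0, 2/3, 0]
  [2/3, 0, 2/5],
b = (-64/15, 8/5, -32/35).
Solving gives a_0 = -108/35, a_1 = 12/5, a_2 = 20/7, so
  g(x) = 20*x^2/7 + 12*x/5 - 108/35.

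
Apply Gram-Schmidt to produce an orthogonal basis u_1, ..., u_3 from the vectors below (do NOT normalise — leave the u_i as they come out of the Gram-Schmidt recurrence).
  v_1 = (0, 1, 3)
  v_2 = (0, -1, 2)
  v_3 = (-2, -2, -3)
Orthogonal basis:
  u_1 = (0, 1, 3)
  u_2 = (0, -3/2, 1/2)
  u_3 = (-2, 0, 0)

Apply the Gram-Schmidt recurrence
  u_1 = v_1
  u_i = v_i − Σ_{j<i} ((v_i · u_j) / (u_j · u_j)) · u_j.

Step by step this gives:
  u_1 = (0, 1, 3)
  u_2 = (0, -3/2, 1/2)
  u_3 = (-2, 0, 0)

Orthogonality check:
  u_2 · u_1 = 0 (should be 0)
  u_3 · u_1 = 0 (should be 0)
  u_3 · u_2 = 0 (should be 0)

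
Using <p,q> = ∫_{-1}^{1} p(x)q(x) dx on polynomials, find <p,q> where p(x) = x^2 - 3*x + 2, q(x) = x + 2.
<p,q> = 22/3

Expand the product: p(x)·q(x) = x^3 - x^2 - 4*x + 4.
∫_{-1}^{1} of each monomial x^k gives [2/(k+1) if k even, 0 if k odd]. Integrating term-by-term (or equivalently evaluating the antiderivative F(x) = x^4/4 - x^3/3 - 2*x^2 + 4*x at the endpoints):
  F(1) − F(−1) = 23/12 − (-65/12) = 22/3.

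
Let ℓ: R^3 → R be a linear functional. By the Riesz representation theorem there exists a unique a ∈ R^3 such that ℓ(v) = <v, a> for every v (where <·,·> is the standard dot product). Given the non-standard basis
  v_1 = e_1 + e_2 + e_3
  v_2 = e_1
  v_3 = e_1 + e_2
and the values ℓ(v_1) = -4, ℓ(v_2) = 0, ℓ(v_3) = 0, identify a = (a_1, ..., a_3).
a = (0, 0, -4)

Write a = (a_1, ..., a_3) in the standard basis. For each basis vector v_i, ℓ(v_i) = <v_i, a> is a linear equation in the a_j's. Collect the n equations into a matrix system V a = ℓ, where row i of V is v_i (expressed in the standard basis). Since V is invertible (lower-triangular with 1s on the diagonal, up to permutation), solve by back-substitution:
  V =
[[1, 1, 1],
 [1, 0, 0],
 [1, 1, 0]]
  V a = (-4, 0, 0)
Solving gives a = (0, 0, -4).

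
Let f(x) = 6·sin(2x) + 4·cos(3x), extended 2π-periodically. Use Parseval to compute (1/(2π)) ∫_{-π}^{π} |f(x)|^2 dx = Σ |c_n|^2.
Σ |c_n|^2 = 26

Expand |f|^2 and use orthogonality of {sin(nx), cos(mx)} on [-π, π]:
  ∫_{-π}^{π} sin(nx)^2 dx = π, ∫ cos(mx)^2 dx = π, and cross terms integrate to 0.
So ∫_{-π}^{π} f(x)^2 dx = 6^2 · π + 4^2 · π = (36 + 16)π.
Divide by 2π: (36 + 16)/2 = 26.
By Parseval, this equals Σ |c_n|^2.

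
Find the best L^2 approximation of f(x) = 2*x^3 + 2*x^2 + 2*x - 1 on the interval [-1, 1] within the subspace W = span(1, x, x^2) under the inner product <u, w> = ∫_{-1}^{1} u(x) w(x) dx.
g(x) = 2*x^2 + 16*x/5 - 1

The best approximation g ∈ W is the orthogonal projection of f onto W. Writing g = a_0 + a_1 x + a_2 x^2, the coefficients solve the normal equations G · a = b where
  G_{ij} = <φ_i, φ_j> and b_i = <f, φ_i>, with φ_0 = 1, φ_1 = x, φ_2 = x^2.
G =
  [2, 0, 2/3]
  [0, 2/3, 0]
  [2/3, 0, 2/5],
b = (-2/3, 32/15, 2/15).
Solving gives a_0 = -1, a_1 = 16/5, a_2 = 2, so
  g(x) = 2*x^2 + 16*x/5 - 1.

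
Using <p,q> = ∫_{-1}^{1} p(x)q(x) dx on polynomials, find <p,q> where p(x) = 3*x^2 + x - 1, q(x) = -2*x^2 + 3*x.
<p,q> = 14/15

Expand the product: p(x)·q(x) = -6*x^4 + 7*x^3 + 5*x^2 - 3*x.
∫_{-1}^{1} of each monomial x^k gives [2/(k+1) if k even, 0 if k odd]. Integrating term-by-term (or equivalently evaluating the antiderivative F(x) = -6*x^5/5 + 7*x^4/4 + 5*x^3/3 - 3*x^2/2 at the endpoints):
  F(1) − F(−1) = 43/60 − (-13/60) = 14/15.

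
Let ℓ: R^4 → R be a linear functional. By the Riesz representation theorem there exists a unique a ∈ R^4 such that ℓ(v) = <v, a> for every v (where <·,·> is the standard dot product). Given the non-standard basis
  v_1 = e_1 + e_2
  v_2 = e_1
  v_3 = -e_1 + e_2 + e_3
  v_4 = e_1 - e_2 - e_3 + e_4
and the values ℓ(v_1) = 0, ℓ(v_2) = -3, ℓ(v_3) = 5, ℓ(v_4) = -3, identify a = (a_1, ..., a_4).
a = (-3, 3, -1, 2)

Write a = (a_1, ..., a_4) in the standard basis. For each basis vector v_i, ℓ(v_i) = <v_i, a> is a linear equation in the a_j's. Collect the n equations into a matrix system V a = ℓ, where row i of V is v_i (expressed in the standard basis). Since V is invertible (lower-triangular with 1s on the diagonal, up to permutation), solve by back-substitution:
  V =
[[1, 1, 0, 0],
 [1, 0, 0, 0],
 [-1, 1, 1, 0],
 [1, -1, -1, 1]]
  V a = (0, -3, 5, -3)
Solving gives a = (-3, 3, -1, 2).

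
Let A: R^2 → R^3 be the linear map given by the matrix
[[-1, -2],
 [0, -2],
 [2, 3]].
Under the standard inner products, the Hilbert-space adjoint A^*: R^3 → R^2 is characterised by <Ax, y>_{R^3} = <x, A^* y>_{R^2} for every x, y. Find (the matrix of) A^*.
A^* = A^T =
[[-1, 0, 2],
 [-2, -2, 3]]

For real matrices with standard dot products, the defining identity <Ax, y> = <x, A^* y> gives (Ax)^T y = x^T (A^*) y, i.e. x^T A^T y = x^T (A^*) y. Since this holds for all x, y, we must have A^* = A^T. Therefore
A^* =
[[-1, 0, 2],
 [-2, -2, 3]].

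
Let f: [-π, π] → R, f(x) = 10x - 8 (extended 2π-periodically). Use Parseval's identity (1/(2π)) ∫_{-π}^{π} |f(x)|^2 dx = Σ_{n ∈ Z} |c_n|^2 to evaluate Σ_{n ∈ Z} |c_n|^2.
Σ |c_n|^2 = 100π^2/3 + 64

Expand and integrate term by term over [-π, π]:
  ∫ (10x)^2 dx = 100·(2π^3/3); ∫ 2·10·(-8)·x dx = 0 (odd integrand); ∫ (-8)^2 dx = 64·2π.
So (1/(2π)) ∫_{-π}^{π} (10x - 8)^2 dx = 100π^2/3 + 64 = 100π^2/3 + 64.
Parseval ⇒ Σ |c_n|^2 = 100π^2/3 + 64.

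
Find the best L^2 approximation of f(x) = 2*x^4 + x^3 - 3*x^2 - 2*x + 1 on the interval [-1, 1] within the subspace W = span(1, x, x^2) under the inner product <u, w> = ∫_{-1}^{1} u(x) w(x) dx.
g(x) = -9*x^2/7 - 7*x/5 + 29/35

The best approximation g ∈ W is the orthogonal projection of f onto W. Writing g = a_0 + a_1 x + a_2 x^2, the coefficients solve the normal equations G · a = b where
  G_{ij} = <φ_i, φ_j> and b_i = <f, φ_i>, with φ_0 = 1, φ_1 = x, φ_2 = x^2.
G =
  [2, 0, 2/3]
  [0, 2/3, 0]
  [2/3, 0, 2/5],
b = (4/5, -14/15, 4/105).
Solving gives a_0 = 29/35, a_1 = -7/5, a_2 = -9/7, so
  g(x) = -9*x^2/7 - 7*x/5 + 29/35.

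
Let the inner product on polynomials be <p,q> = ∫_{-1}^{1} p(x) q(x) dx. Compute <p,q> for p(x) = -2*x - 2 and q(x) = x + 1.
<p,q> = -16/3

Expand the product: p(x)·q(x) = -2*x^2 - 4*x - 2.
∫_{-1}^{1} of each monomial x^k gives [2/(k+1) if k even, 0 if k odd]. Integrating term-by-term (or equivalently evaluating the antiderivative F(x) = -2*x^3/3 - 2*x^2 - 2*x at the endpoints):
  F(1) − F(−1) = -14/3 − (2/3) = -16/3.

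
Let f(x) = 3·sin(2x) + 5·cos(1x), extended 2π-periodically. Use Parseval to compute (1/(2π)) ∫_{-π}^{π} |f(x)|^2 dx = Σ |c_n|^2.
Σ |c_n|^2 = 17

Expand |f|^2 and use orthogonality of {sin(nx), cos(mx)} on [-π, π]:
  ∫_{-π}^{π} sin(nx)^2 dx = π, ∫ cos(mx)^2 dx = π, and cross terms integrate to 0.
So ∫_{-π}^{π} f(x)^2 dx = 3^2 · π + 5^2 · π = (9 + 25)π.
Divide by 2π: (9 + 25)/2 = 17.
By Parseval, this equals Σ |c_n|^2.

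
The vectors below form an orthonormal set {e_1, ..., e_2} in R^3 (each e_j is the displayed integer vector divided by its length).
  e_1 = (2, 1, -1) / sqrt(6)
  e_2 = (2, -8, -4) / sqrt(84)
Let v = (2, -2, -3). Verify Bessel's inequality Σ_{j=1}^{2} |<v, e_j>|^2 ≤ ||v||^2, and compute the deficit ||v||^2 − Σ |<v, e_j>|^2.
Σ |<v, e_j>|^2 = 229/14; ||v||^2 = 17; deficit = 9/14

Write each e_j = u_j / sqrt(<u_j, u_j>) where u_j is the displayed integer vector. Then <v, e_j> = <v, u_j> / sqrt(<u_j, u_j>), so |<v, e_j>|^2 = <v, u_j>^2 / <u_j, u_j>.
Coefficients: <v, e_1> = 5/sqrt(6), <v, e_2> = 32/sqrt(84).
Square and sum: Σ |<v, e_j>|^2 = 229/14.
Compute ||v||^2 = v·v = 17.
Deficit = 17 − 229/14 = 9/14 ≥ 0, confirming Bessel's inequality. (The deficit equals ||v − Σ <v,e_j> e_j||^2, the squared distance from v to span{e_j}.)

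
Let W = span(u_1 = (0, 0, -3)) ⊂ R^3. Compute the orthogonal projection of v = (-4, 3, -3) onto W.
proj_W(v) = (0, 0, -3)

Set up U = [u_1 | ... | u_1] ∈ R^(3×1). The projector onto W = col(U) is P = U (U^T U)^(-1) U^T.
Compute U^T U =
  [9],
and U^T v = (9).
Solve U^T U · c = U^T v for the coefficients: c = (1). The projection is proj_W(v) = U c.
Check: (v - proj_W(v)) · u_1 = 0  (should be 0).
Result: proj_W(v) = (0, 0, -3).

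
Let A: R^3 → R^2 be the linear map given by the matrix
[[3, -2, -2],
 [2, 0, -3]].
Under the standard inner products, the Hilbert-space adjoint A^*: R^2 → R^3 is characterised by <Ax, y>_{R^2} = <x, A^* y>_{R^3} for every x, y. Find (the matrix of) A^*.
A^* = A^T =
[[3, 2],
 [-2, 0],
 [-2, -3]]

For real matrices with standard dot products, the defining identity <Ax, y> = <x, A^* y> gives (Ax)^T y = x^T (A^*) y, i.e. x^T A^T y = x^T (A^*) y. Since this holds for all x, y, we must have A^* = A^T. Therefore
A^* =
[[3, 2],
 [-2, 0],
 [-2, -3]].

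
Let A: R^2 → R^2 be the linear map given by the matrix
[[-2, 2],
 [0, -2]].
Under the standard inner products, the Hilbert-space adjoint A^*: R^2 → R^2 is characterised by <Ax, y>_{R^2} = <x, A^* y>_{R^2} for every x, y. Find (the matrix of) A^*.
A^* = A^T =
[[-2, 0],
 [2, -2]]

For real matrices with standard dot products, the defining identity <Ax, y> = <x, A^* y> gives (Ax)^T y = x^T (A^*) y, i.e. x^T A^T y = x^T (A^*) y. Since this holds for all x, y, we must have A^* = A^T. Therefore
A^* =
[[-2, 0],
 [2, -2]].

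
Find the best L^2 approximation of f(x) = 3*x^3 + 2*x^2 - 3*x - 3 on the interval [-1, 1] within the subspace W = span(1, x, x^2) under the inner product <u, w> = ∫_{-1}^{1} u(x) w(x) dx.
g(x) = 2*x^2 - 6*x/5 - 3

The best approximation g ∈ W is the orthogonal projection of f onto W. Writing g = a_0 + a_1 x + a_2 x^2, the coefficients solve the normal equations G · a = b where
  G_{ij} = <φ_i, φ_j> and b_i = <f, φ_i>, with φ_0 = 1, φ_1 = x, φ_2 = x^2.
G =
  [2, 0, 2/3]
  [0, 2/3, 0]
  [2/3, 0, 2/5],
b = (-14/3, -4/5, -6/5).
Solving gives a_0 = -3, a_1 = -6/5, a_2 = 2, so
  g(x) = 2*x^2 - 6*x/5 - 3.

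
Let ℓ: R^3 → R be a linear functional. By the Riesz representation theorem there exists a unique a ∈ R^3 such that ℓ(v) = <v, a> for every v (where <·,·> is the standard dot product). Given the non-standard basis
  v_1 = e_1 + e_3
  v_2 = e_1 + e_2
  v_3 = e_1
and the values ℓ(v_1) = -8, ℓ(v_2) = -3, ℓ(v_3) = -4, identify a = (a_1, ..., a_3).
a = (-4, 1, -4)

Write a = (a_1, ..., a_3) in the standard basis. For each basis vector v_i, ℓ(v_i) = <v_i, a> is a linear equation in the a_j's. Collect the n equations into a matrix system V a = ℓ, where row i of V is v_i (expressed in the standard basis). Since V is invertible (lower-triangular with 1s on the diagonal, up to permutation), solve by back-substitution:
  V =
[[1, 0, 1],
 [1, 1, 0],
 [1, 0, 0]]
  V a = (-8, -3, -4)
Solving gives a = (-4, 1, -4).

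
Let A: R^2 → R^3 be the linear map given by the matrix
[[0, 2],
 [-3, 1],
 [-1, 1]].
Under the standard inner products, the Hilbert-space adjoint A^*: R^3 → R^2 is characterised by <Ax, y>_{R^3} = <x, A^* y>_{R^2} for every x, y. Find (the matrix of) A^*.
A^* = A^T =
[[0, -3, -1],
 [2, 1, 1]]

For real matrices with standard dot products, the defining identity <Ax, y> = <x, A^* y> gives (Ax)^T y = x^T (A^*) y, i.e. x^T A^T y = x^T (A^*) y. Since this holds for all x, y, we must have A^* = A^T. Therefore
A^* =
[[0, -3, -1],
 [2, 1, 1]].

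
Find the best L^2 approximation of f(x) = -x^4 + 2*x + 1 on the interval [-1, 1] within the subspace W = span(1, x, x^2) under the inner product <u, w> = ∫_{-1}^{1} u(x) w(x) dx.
g(x) = -6*x^2/7 + 2*x + 38/35

The best approximation g ∈ W is the orthogonal projection of f onto W. Writing g = a_0 + a_1 x + a_2 x^2, the coefficients solve the normal equations G · a = b where
  G_{ij} = <φ_i, φ_j> and b_i = <f, φ_i>, with φ_0 = 1, φ_1 = x, φ_2 = x^2.
G =
  [2, 0, 2/3]
  [0, 2/3, 0]
  [2/3, 0, 2/5],
b = (8/5, 4/3, 8/21).
Solving gives a_0 = 38/35, a_1 = 2, a_2 = -6/7, so
  g(x) = -6*x^2/7 + 2*x + 38/35.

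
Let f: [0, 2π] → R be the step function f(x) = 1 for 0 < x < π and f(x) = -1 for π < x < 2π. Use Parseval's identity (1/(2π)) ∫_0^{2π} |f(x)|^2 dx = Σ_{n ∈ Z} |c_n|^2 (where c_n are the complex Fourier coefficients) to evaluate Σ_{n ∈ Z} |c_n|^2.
Σ |c_n|^2 = 1

Parseval equates the L^2 energy of f (normalised by 1/(2π)) with the ℓ^2 sum of its Fourier coefficients: (1/(2π)) ∫_0^{2π} |f|^2 = Σ |c_n|^2.
Compute the left side: (1/(2π)) [∫_0^π 1^2 dx + ∫_π^{2π} (-1)^2 dx] = (1/(2π)) · (1π + 1π) = (1 + 1)/2 = 1.
So Σ_{n ∈ Z} |c_n|^2 = 1.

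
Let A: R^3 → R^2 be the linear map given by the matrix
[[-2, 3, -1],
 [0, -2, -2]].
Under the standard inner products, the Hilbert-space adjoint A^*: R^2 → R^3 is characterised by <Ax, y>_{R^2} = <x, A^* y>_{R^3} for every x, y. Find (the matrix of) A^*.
A^* = A^T =
[[-2, 0],
 [3, -2],
 [-1, -2]]

For real matrices with standard dot products, the defining identity <Ax, y> = <x, A^* y> gives (Ax)^T y = x^T (A^*) y, i.e. x^T A^T y = x^T (A^*) y. Since this holds for all x, y, we must have A^* = A^T. Therefore
A^* =
[[-2, 0],
 [3, -2],
 [-1, -2]].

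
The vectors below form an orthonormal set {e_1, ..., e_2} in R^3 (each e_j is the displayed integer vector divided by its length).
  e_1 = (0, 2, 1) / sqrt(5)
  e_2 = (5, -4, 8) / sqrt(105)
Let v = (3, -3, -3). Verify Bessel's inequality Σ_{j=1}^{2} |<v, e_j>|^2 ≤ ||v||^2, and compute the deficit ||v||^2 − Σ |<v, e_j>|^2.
Σ |<v, e_j>|^2 = 114/7; ||v||^2 = 27; deficit = 75/7

Write each e_j = u_j / sqrt(<u_j, u_j>) where u_j is the displayed integer vector. Then <v, e_j> = <v, u_j> / sqrt(<u_j, u_j>), so |<v, e_j>|^2 = <v, u_j>^2 / <u_j, u_j>.
Coefficients: <v, e_1> = -9/sqrt(5), <v, e_2> = 3/sqrt(105).
Square and sum: Σ |<v, e_j>|^2 = 114/7.
Compute ||v||^2 = v·v = 27.
Deficit = 27 − 114/7 = 75/7 ≥ 0, confirming Bessel's inequality. (The deficit equals ||v − Σ <v,e_j> e_j||^2, the squared distance from v to span{e_j}.)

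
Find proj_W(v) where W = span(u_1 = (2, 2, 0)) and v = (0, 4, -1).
proj_W(v) = (2, 2, 0)

Set up U = [u_1 | ... | u_1] ∈ R^(3×1). The projector onto W = col(U) is P = U (U^T U)^(-1) U^T.
Compute U^T U =
  [8],
and U^T v = (8).
Solve U^T U · c = U^T v for the coefficients: c = (1). The projection is proj_W(v) = U c.
Check: (v - proj_W(v)) · u_1 = 0  (should be 0).
Result: proj_W(v) = (2, 2, 0).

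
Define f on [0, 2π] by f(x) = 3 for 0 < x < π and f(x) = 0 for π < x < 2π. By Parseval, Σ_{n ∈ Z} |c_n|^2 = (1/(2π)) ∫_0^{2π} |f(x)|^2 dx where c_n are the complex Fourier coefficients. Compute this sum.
Σ |c_n|^2 = 9/2

Parseval equates the L^2 energy of f (normalised by 1/(2π)) with the ℓ^2 sum of its Fourier coefficients: (1/(2π)) ∫_0^{2π} |f|^2 = Σ |c_n|^2.
Compute the left side: (1/(2π)) [∫_0^π 3^2 dx + ∫_π^{2π} 0^2 dx] = (1/(2π)) · (9π + 0π) = (9 + 0)/2 = 9/2.
So Σ_{n ∈ Z} |c_n|^2 = 9/2.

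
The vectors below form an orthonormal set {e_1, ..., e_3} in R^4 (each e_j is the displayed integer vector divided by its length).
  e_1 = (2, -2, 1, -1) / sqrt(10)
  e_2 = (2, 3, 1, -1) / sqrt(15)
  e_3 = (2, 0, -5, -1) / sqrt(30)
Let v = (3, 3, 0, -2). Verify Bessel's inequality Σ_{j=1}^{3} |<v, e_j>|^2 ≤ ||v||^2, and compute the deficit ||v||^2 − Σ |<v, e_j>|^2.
Σ |<v, e_j>|^2 = 109/5; ||v||^2 = 22; deficit = 1/5

Write each e_j = u_j / sqrt(<u_j, u_j>) where u_j is the displayed integer vector. Then <v, e_j> = <v, u_j> / sqrt(<u_j, u_j>), so |<v, e_j>|^2 = <v, u_j>^2 / <u_j, u_j>.
Coefficients: <v, e_1> = 2/sqrt(10), <v, e_2> = 17/sqrt(15), <v, e_3> = 8/sqrt(30).
Square and sum: Σ |<v, e_j>|^2 = 109/5.
Compute ||v||^2 = v·v = 22.
Deficit = 22 − 109/5 = 1/5 ≥ 0, confirming Bessel's inequality. (The deficit equals ||v − Σ <v,e_j> e_j||^2, the squared distance from v to span{e_j}.)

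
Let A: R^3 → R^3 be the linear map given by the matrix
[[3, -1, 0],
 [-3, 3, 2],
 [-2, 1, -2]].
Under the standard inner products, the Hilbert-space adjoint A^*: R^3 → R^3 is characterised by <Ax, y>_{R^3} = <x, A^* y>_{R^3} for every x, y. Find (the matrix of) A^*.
A^* = A^T =
[[3, -3, -2],
 [-1, 3, 1],
 [0, 2, -2]]

For real matrices with standard dot products, the defining identity <Ax, y> = <x, A^* y> gives (Ax)^T y = x^T (A^*) y, i.e. x^T A^T y = x^T (A^*) y. Since this holds for all x, y, we must have A^* = A^T. Therefore
A^* =
[[3, -3, -2],
 [-1, 3, 1],
 [0, 2, -2]].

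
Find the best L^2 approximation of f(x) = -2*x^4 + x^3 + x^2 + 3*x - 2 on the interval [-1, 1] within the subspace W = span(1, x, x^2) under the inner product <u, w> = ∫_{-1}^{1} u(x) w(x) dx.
g(x) = -5*x^2/7 + 18*x/5 - 64/35

The best approximation g ∈ W is the orthogonal projection of f onto W. Writing g = a_0 + a_1 x + a_2 x^2, the coefficients solve the normal equations G · a = b where
  G_{ij} = <φ_i, φ_j> and b_i = <f, φ_i>, with φ_0 = 1, φ_1 = x, φ_2 = x^2.
G =
  [2, 0, 2/3]
  [0, 2/3, 0]
  [2/3, 0, 2/5],
b = (-62/15, 12/5, -158/105).
Solving gives a_0 = -64/35, a_1 = 18/5, a_2 = -5/7, so
  g(x) = -5*x^2/7 + 18*x/5 - 64/35.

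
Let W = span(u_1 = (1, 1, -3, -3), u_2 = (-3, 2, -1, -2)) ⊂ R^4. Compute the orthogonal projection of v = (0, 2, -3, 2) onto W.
proj_W(v) = (3/148, 53/148, -109/148, -119/148)

Set up U = [u_1 | ... | u_2] ∈ R^(4×2). The projector onto W = col(U) is P = U (U^T U)^(-1) U^T.
Compute U^T U =
  [20, 8]
  [8, 18],
and U^T v = (5, 3).
Solve U^T U · c = U^T v for the coefficients: c = (33/148, 5/74). The projection is proj_W(v) = U c.
Check: (v - proj_W(v)) · u_1 = 0  (should be 0).
Check: (v - proj_W(v)) · u_2 = 0  (should be 0).
Result: proj_W(v) = (3/148, 53/148, -109/148, -119/148).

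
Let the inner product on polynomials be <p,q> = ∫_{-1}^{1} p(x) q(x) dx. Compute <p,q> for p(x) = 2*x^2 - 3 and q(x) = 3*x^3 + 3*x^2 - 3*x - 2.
<p,q> = 86/15

Expand the product: p(x)·q(x) = 6*x^5 + 6*x^4 - 15*x^3 - 13*x^2 + 9*x + 6.
∫_{-1}^{1} of each monomial x^k gives [2/(k+1) if k even, 0 if k odd]. Integrating term-by-term (or equivalently evaluating the antiderivative F(x) = x^6 + 6*x^5/5 - 15*x^4/4 - 13*x^3/3 + 9*x^2/2 + 6*x at the endpoints):
  F(1) − F(−1) = 277/60 − (-67/60) = 86/15.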